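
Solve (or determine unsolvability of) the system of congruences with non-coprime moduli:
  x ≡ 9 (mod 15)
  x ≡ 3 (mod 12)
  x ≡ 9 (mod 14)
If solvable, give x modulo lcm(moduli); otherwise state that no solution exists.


Moduli 15, 12, 14 are not pairwise coprime, so CRT works modulo lcm(m_i) when all pairwise compatibility conditions hold.
Pairwise compatibility: gcd(m_i, m_j) must divide a_i - a_j for every pair.
Merge one congruence at a time:
  Start: x ≡ 9 (mod 15).
  Combine with x ≡ 3 (mod 12): gcd(15, 12) = 3; 3 - 9 = -6, which IS divisible by 3, so compatible.
    Write x = 9 + 15·t and substitute into x ≡ 3 (mod 12): 15·t ≡ 3 − 9 = -6 (mod 12).
    Divide the congruence (and modulus) by g = 3: 5·t ≡ -2 (mod 4).
    Reduce coefficients mod 4: 1·t ≡ 2 (mod 4).
    So t ≡ 2 (mod 4).
    Then x = 9 + 15·2 = 39, valid modulo lcm(15, 12) = 60: x ≡ 39 (mod 60).
  Combine with x ≡ 9 (mod 14): gcd(60, 14) = 2; 9 - 39 = -30, which IS divisible by 2, so compatible.
    Write x = 39 + 60·t and substitute into x ≡ 9 (mod 14): 60·t ≡ 9 − 39 = -30 (mod 14).
    Divide the congruence (and modulus) by g = 2: 30·t ≡ -15 (mod 7).
    Reduce coefficients mod 7: 2·t ≡ 6 (mod 7).
    The inverse of 2 mod 7 is 4 (since 2·4 = 8 = 1·7 + 1), so t ≡ 4·6 = 24 ≡ 3 (mod 7).
    Then x = 39 + 60·3 = 219, valid modulo lcm(60, 14) = 420: x ≡ 219 (mod 420).
Verify: 219 mod 15 = 9, 219 mod 12 = 3, 219 mod 14 = 9.

x ≡ 219 (mod 420).


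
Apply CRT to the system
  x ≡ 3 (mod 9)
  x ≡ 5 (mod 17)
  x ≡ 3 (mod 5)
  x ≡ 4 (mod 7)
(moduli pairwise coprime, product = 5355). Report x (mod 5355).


Product of moduli M = 9 · 17 · 5 · 7 = 5355.
Merge one congruence at a time:
  Start: x ≡ 3 (mod 9).
  Combine with x ≡ 5 (mod 17); new modulus lcm = 153.
    Write x = 3 + 9·t and substitute into x ≡ 5 (mod 17): 9·t ≡ 5 − 3 = 2 (mod 17).
    The inverse of 9 mod 17 is 2 (since 9·2 = 18 = 1·17 + 1), so t ≡ 2·2 = 4 ≡ 4 (mod 17).
    Then x = 3 + 9·4 = 39, valid modulo lcm(9, 17) = 153: x ≡ 39 (mod 153).
  Combine with x ≡ 3 (mod 5); new modulus lcm = 765.
    Write x = 39 + 153·t and substitute into x ≡ 3 (mod 5): 153·t ≡ 3 − 39 = -36 (mod 5).
    Reduce coefficients mod 5: 3·t ≡ 4 (mod 5).
    The inverse of 3 mod 5 is 2 (since 3·2 = 6 = 1·5 + 1), so t ≡ 2·4 = 8 ≡ 3 (mod 5).
    Then x = 39 + 153·3 = 498, valid modulo lcm(153, 5) = 765: x ≡ 498 (mod 765).
  Combine with x ≡ 4 (mod 7); new modulus lcm = 5355.
    Write x = 498 + 765·t and substitute into x ≡ 4 (mod 7): 765·t ≡ 4 − 498 = -494 (mod 7).
    Reduce coefficients mod 7: 2·t ≡ 3 (mod 7).
    The inverse of 2 mod 7 is 4 (since 2·4 = 8 = 1·7 + 1), so t ≡ 4·3 = 12 ≡ 5 (mod 7).
    Then x = 498 + 765·5 = 4323, valid modulo lcm(765, 7) = 5355: x ≡ 4323 (mod 5355).
Verify against each original: 4323 mod 9 = 3, 4323 mod 17 = 5, 4323 mod 5 = 3, 4323 mod 7 = 4.

x ≡ 4323 (mod 5355).


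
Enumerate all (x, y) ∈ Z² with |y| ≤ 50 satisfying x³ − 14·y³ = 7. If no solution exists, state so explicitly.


The equation is x³ - 14y³ = 7. For fixed y, x³ = 14·y³ + 7, so a solution requires the RHS to be a perfect cube.
Strategy: iterate y from -50 to 50, compute RHS = 14·y³ + 7, and check whether it is a (positive or negative) perfect cube.
Check small values of y:
  y = 0: RHS = 7 is not a perfect cube.
  y = 1: RHS = 21 is not a perfect cube.
  y = -1: RHS = -7 is not a perfect cube.
  y = 2: RHS = 119 is not a perfect cube.
  y = -2: RHS = -105 is not a perfect cube.
  y = 3: RHS = 385 is not a perfect cube.
  y = -3: RHS = -371 is not a perfect cube.
Continuing the search up to |y| = 50 finds no solutions either.
No (x, y) in the scanned range satisfies the equation.

No integer solutions with |y| ≤ 50.


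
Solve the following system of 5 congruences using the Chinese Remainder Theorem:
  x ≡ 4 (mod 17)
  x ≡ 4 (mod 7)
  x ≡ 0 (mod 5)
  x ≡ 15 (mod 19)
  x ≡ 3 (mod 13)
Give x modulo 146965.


Product of moduli M = 17 · 7 · 5 · 19 · 13 = 146965.
Merge one congruence at a time:
  Start: x ≡ 4 (mod 17).
  Combine with x ≡ 4 (mod 7); new modulus lcm = 119.
    Write x = 4 + 17·t and substitute into x ≡ 4 (mod 7): 17·t ≡ 4 − 4 = 0 (mod 7).
    Reduce coefficients mod 7: 3·t ≡ 0 (mod 7).
    The inverse of 3 mod 7 is 5 (since 3·5 = 15 = 2·7 + 1), so t ≡ 5·0 = 0 ≡ 0 (mod 7).
    Then x = 4 + 17·0 = 4, valid modulo lcm(17, 7) = 119: x ≡ 4 (mod 119).
  Combine with x ≡ 0 (mod 5); new modulus lcm = 595.
    Write x = 4 + 119·t and substitute into x ≡ 0 (mod 5): 119·t ≡ 0 − 4 = -4 (mod 5).
    Reduce coefficients mod 5: 4·t ≡ 1 (mod 5).
    The inverse of 4 mod 5 is 4 (since 4·4 = 16 = 3·5 + 1), so t ≡ 4·1 = 4 ≡ 4 (mod 5).
    Then x = 4 + 119·4 = 480, valid modulo lcm(119, 5) = 595: x ≡ 480 (mod 595).
  Combine with x ≡ 15 (mod 19); new modulus lcm = 11305.
    Write x = 480 + 595·t and substitute into x ≡ 15 (mod 19): 595·t ≡ 15 − 480 = -465 (mod 19).
    Reduce coefficients mod 19: 6·t ≡ 10 (mod 19).
    The inverse of 6 mod 19 is 16 (since 6·16 = 96 = 5·19 + 1), so t ≡ 16·10 = 160 ≡ 8 (mod 19).
    Then x = 480 + 595·8 = 5240, valid modulo lcm(595, 19) = 11305: x ≡ 5240 (mod 11305).
  Combine with x ≡ 3 (mod 13); new modulus lcm = 146965.
    Write x = 5240 + 11305·t and substitute into x ≡ 3 (mod 13): 11305·t ≡ 3 − 5240 = -5237 (mod 13).
    Reduce coefficients mod 13: 8·t ≡ 2 (mod 13).
    The inverse of 8 mod 13 is 5 (since 8·5 = 40 = 3·13 + 1), so t ≡ 5·2 = 10 ≡ 10 (mod 13).
    Then x = 5240 + 11305·10 = 118290, valid modulo lcm(11305, 13) = 146965: x ≡ 118290 (mod 146965).
Verify against each original: 118290 mod 17 = 4, 118290 mod 7 = 4, 118290 mod 5 = 0, 118290 mod 19 = 15, 118290 mod 13 = 3.

x ≡ 118290 (mod 146965).


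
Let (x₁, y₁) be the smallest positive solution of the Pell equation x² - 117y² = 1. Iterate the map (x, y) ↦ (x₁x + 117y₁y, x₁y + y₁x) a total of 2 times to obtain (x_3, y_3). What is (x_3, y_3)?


Step 1: Find the fundamental solution (x₁, y₁) of x² - 117y² = 1.
  Expand √117 as a continued fraction. a₀ = ⌊√117⌋ = 10; iterate m_{k+1} = d_k·a_k − m_k, d_{k+1} = (117 − m_{k+1}²)/d_k, a_{k+1} = ⌊(a₀ + m_{k+1})/d_{k+1}⌋ (starting m₀ = 0, d₀ = 1), with convergents p_k = a_k·p_{k-1} + p_{k-2}, q_k = a_k·q_{k-1} + q_{k-2} (p₋₁ = 1, q₋₁ = 0):
  k = 0: a₀ = 10; p₀/q₀ = 10/1; p₀² − 117·q₀² = 100 − 117 = -17.
  k = 1: m = 10, d = 17, a = ⌊(10 + 10)/17⌋ = 1; p/q = (1·10 + 1)/(1·1 + 0) = 11/1; p² − 117·q² = 121 − 117 = 4.
  k = 2: m = 7, d = 4, a = ⌊(10 + 7)/4⌋ = 4; p/q = (4·11 + 10)/(4·1 + 1) = 54/5; p² − 117·q² = 2916 − 2925 = -9.
  k = 3: m = 9, d = 9, a = ⌊(10 + 9)/9⌋ = 2; p/q = (2·54 + 11)/(2·5 + 1) = 119/11; p² − 117·q² = 14161 − 14157 = 4.
  k = 4: m = 9, d = 4, a = ⌊(10 + 9)/4⌋ = 4; p/q = (4·119 + 54)/(4·11 + 5) = 530/49; p² − 117·q² = 280900 − 280917 = -17.
  k = 5: m = 7, d = 17, a = ⌊(10 + 7)/17⌋ = 1; p/q = (1·530 + 119)/(1·49 + 11) = 649/60; p² − 117·q² = 421201 − 421200 = 1.
  The first convergent with p² − 117·q² = 1 gives the fundamental solution (x₁, y₁) = (649, 60).
Step 2: Apply the recurrence (x_{n+1}, y_{n+1}) = (x₁x_n + 117y₁y_n, x₁y_n + y₁x_n) repeatedly.
  From (x_1, y_1) = (649, 60): x_2 = 649·649 + 117·60·60 = 842401; y_2 = 649·60 + 60·649 = 77880.
  From (x_2, y_2) = (842401, 77880): x_3 = 649·842401 + 117·60·77880 = 1093435849; y_3 = 649·77880 + 60·842401 = 101088180.
Step 3: Verify x_3² - 117·y_3² = 1195601955878350801 - 1195601955878350800 = 1 (should be 1). ✓

(x_1, y_1) = (649, 60); (x_3, y_3) = (1093435849, 101088180).


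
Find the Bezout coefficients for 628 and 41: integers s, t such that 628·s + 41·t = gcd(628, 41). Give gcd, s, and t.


Euclidean algorithm on (628, 41) — divide until remainder is 0:
  628 = 15 · 41 + 13
  41 = 3 · 13 + 2
  13 = 6 · 2 + 1
  2 = 2 · 1 + 0
gcd(628, 41) = 1.
Track Bezout coefficients alongside the remainders: start with r₀ = 628 = a·1 + b·0 (s = 1, t = 0) and r₁ = 41 = a·0 + b·1 (s = 0, t = 1); each new remainder r_{k+1} = r_{k-1} − q_k·r_k inherits s_{k+1} = s_{k-1} − q_k·s_k, t_{k+1} = t_{k-1} − q_k·t_k, so r_k = a·s_k + b·t_k at every step:
  q = 15: r = 13, s = 1 − 15·0 = 1, t = 0 − 15·1 = -15  (check: 628·1 + 41·(-15) = 13)
  q = 3: r = 2, s = 0 − 3·1 = -3, t = 1 − 3·(-15) = 46  (check: 628·(-3) + 41·46 = 2)
  q = 6: r = 1, s = 1 − 6·(-3) = 19, t = -15 − 6·46 = -291  (check: 628·19 + 41·(-291) = 1)
The row with r = 1 (the gcd) gives the Bezout coefficients s = 19, t = -291.
Result: 628 · (19) + 41 · (-291) = 1.

gcd(628, 41) = 1; s = 19, t = -291 (check: 628·19 + 41·(-291) = 1).


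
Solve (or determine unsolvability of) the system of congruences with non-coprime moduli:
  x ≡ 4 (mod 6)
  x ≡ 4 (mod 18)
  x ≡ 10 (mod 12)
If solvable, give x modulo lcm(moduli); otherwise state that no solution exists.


Moduli 6, 18, 12 are not pairwise coprime, so CRT works modulo lcm(m_i) when all pairwise compatibility conditions hold.
Pairwise compatibility: gcd(m_i, m_j) must divide a_i - a_j for every pair.
Merge one congruence at a time:
  Start: x ≡ 4 (mod 6).
  Combine with x ≡ 4 (mod 18): gcd(6, 18) = 6; 4 - 4 = 0, which IS divisible by 6, so compatible.
    Write x = 4 + 6·t and substitute into x ≡ 4 (mod 18): 6·t ≡ 4 − 4 = 0 (mod 18).
    Divide the congruence (and modulus) by g = 6: 1·t ≡ 0 (mod 3).
    So t ≡ 0 (mod 3).
    Then x = 4 + 6·0 = 4, valid modulo lcm(6, 18) = 18: x ≡ 4 (mod 18).
  Combine with x ≡ 10 (mod 12): gcd(18, 12) = 6; 10 - 4 = 6, which IS divisible by 6, so compatible.
    Write x = 4 + 18·t and substitute into x ≡ 10 (mod 12): 18·t ≡ 10 − 4 = 6 (mod 12).
    Divide the congruence (and modulus) by g = 6: 3·t ≡ 1 (mod 2).
    Reduce coefficients mod 2: 1·t ≡ 1 (mod 2).
    So t ≡ 1 (mod 2).
    Then x = 4 + 18·1 = 22, valid modulo lcm(18, 12) = 36: x ≡ 22 (mod 36).
Verify: 22 mod 6 = 4, 22 mod 18 = 4, 22 mod 12 = 10.

x ≡ 22 (mod 36).


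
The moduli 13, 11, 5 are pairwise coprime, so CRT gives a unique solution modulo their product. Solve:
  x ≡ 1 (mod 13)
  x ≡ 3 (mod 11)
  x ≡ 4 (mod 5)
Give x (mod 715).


Moduli 13, 11, 5 are pairwise coprime; by CRT there is a unique solution modulo M = 13 · 11 · 5 = 715.
Solve pairwise, accumulating the modulus:
  Start with x ≡ 1 (mod 13).
  Combine with x ≡ 3 (mod 11): since gcd(13, 11) = 1, we get a unique residue mod 143.
    Write x = 1 + 13·t and substitute into x ≡ 3 (mod 11): 13·t ≡ 3 − 1 = 2 (mod 11).
    Reduce coefficients mod 11: 2·t ≡ 2 (mod 11).
    The inverse of 2 mod 11 is 6 (since 2·6 = 12 = 1·11 + 1), so t ≡ 6·2 = 12 ≡ 1 (mod 11).
    Then x = 1 + 13·1 = 14, valid modulo lcm(13, 11) = 143: x ≡ 14 (mod 143).
  Combine with x ≡ 4 (mod 5): since gcd(143, 5) = 1, we get a unique residue mod 715.
    Write x = 14 + 143·t and substitute into x ≡ 4 (mod 5): 143·t ≡ 4 − 14 = -10 (mod 5).
    Reduce coefficients mod 5: 3·t ≡ 0 (mod 5).
    The inverse of 3 mod 5 is 2 (since 3·2 = 6 = 1·5 + 1), so t ≡ 2·0 = 0 ≡ 0 (mod 5).
    Then x = 14 + 143·0 = 14, valid modulo lcm(143, 5) = 715: x ≡ 14 (mod 715).
Verify: 14 mod 13 = 1 ✓, 14 mod 11 = 3 ✓, 14 mod 5 = 4 ✓.

x ≡ 14 (mod 715).


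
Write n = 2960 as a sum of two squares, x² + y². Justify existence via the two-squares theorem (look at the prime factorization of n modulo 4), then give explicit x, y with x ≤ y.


Step 1: Factor n = 2960 = 2^4 · 5 · 37.
Step 2: Check the mod-4 condition on each prime factor: 2 = 2 (special); 5 ≡ 1 (mod 4), exponent 1; 37 ≡ 1 (mod 4), exponent 1.
All primes ≡ 3 (mod 4) appear to even exponent (or don't appear), so by the two-squares theorem n IS expressible as a sum of two squares.
Step 3: Build a representation. Group n = k² · m with k = 4 and m = 5 · 37 = 185 (a product of primes ≡ 1 (mod 4)); a representation of m scales to one of n via (k·x)² + (k·y)² = k²(x² + y²). Each prime p ≡ 1 (mod 4) is itself a sum of two squares; find a² by testing p − a² for a perfect square:
  5: 5 − 1² = 4 = 2² ⇒ 5 = 1² + 2².
  37: 37 − 1² = 36 = 6² ⇒ 37 = 1² + 6².
  Combine using the Brahmagupta–Fibonacci identity (a² + b²)(c² + d²) = (ac − bd)² + (ad + bc)² = (ac + bd)² + (ad − bc)²:
  5 · 37 = 185: from (1² + 2²)(1² + 6²), take (1·1 − 2·6, 1·6 + 2·1) = (1 − 12, 6 + 2) = (-11, 8); dropping signs (only squares matter) gives (11, 8); check 11² + 8² = 121 + 64 = 185 ✓.
  Scale by k = 4: (4·11, 4·8) = (44, 32).
Step 4: Order so x ≤ y and verify: 32² + 44² = 1024 + 1936 = 2960 = n. ✓

n = 2960 = 32² + 44² (one valid representation with x ≤ y).


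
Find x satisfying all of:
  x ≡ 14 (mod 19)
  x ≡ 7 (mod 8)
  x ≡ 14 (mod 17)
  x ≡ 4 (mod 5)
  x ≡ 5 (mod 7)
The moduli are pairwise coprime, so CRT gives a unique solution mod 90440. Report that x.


Product of moduli M = 19 · 8 · 17 · 5 · 7 = 90440.
Merge one congruence at a time:
  Start: x ≡ 14 (mod 19).
  Combine with x ≡ 7 (mod 8); new modulus lcm = 152.
    Write x = 14 + 19·t and substitute into x ≡ 7 (mod 8): 19·t ≡ 7 − 14 = -7 (mod 8).
    Reduce coefficients mod 8: 3·t ≡ 1 (mod 8).
    The inverse of 3 mod 8 is 3 (since 3·3 = 9 = 1·8 + 1), so t ≡ 3·1 = 3 ≡ 3 (mod 8).
    Then x = 14 + 19·3 = 71, valid modulo lcm(19, 8) = 152: x ≡ 71 (mod 152).
  Combine with x ≡ 14 (mod 17); new modulus lcm = 2584.
    Write x = 71 + 152·t and substitute into x ≡ 14 (mod 17): 152·t ≡ 14 − 71 = -57 (mod 17).
    Reduce coefficients mod 17: 16·t ≡ 11 (mod 17).
    The inverse of 16 mod 17 is 16 (since 16·16 = 256 = 15·17 + 1), so t ≡ 16·11 = 176 ≡ 6 (mod 17).
    Then x = 71 + 152·6 = 983, valid modulo lcm(152, 17) = 2584: x ≡ 983 (mod 2584).
  Combine with x ≡ 4 (mod 5); new modulus lcm = 12920.
    Write x = 983 + 2584·t and substitute into x ≡ 4 (mod 5): 2584·t ≡ 4 − 983 = -979 (mod 5).
    Reduce coefficients mod 5: 4·t ≡ 1 (mod 5).
    The inverse of 4 mod 5 is 4 (since 4·4 = 16 = 3·5 + 1), so t ≡ 4·1 = 4 ≡ 4 (mod 5).
    Then x = 983 + 2584·4 = 11319, valid modulo lcm(2584, 5) = 12920: x ≡ 11319 (mod 12920).
  Combine with x ≡ 5 (mod 7); new modulus lcm = 90440.
    Write x = 11319 + 12920·t and substitute into x ≡ 5 (mod 7): 12920·t ≡ 5 − 11319 = -11314 (mod 7).
    Reduce coefficients mod 7: 5·t ≡ 5 (mod 7).
    The inverse of 5 mod 7 is 3 (since 5·3 = 15 = 2·7 + 1), so t ≡ 3·5 = 15 ≡ 1 (mod 7).
    Then x = 11319 + 12920·1 = 24239, valid modulo lcm(12920, 7) = 90440: x ≡ 24239 (mod 90440).
Verify against each original: 24239 mod 19 = 14, 24239 mod 8 = 7, 24239 mod 17 = 14, 24239 mod 5 = 4, 24239 mod 7 = 5.

x ≡ 24239 (mod 90440).


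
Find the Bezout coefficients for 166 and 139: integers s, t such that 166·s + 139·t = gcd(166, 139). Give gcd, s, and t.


Euclidean algorithm on (166, 139) — divide until remainder is 0:
  166 = 1 · 139 + 27
  139 = 5 · 27 + 4
  27 = 6 · 4 + 3
  4 = 1 · 3 + 1
  3 = 3 · 1 + 0
gcd(166, 139) = 1.
Track Bezout coefficients alongside the remainders: start with r₀ = 166 = a·1 + b·0 (s = 1, t = 0) and r₁ = 139 = a·0 + b·1 (s = 0, t = 1); each new remainder r_{k+1} = r_{k-1} − q_k·r_k inherits s_{k+1} = s_{k-1} − q_k·s_k, t_{k+1} = t_{k-1} − q_k·t_k, so r_k = a·s_k + b·t_k at every step:
  q = 1: r = 27, s = 1 − 1·0 = 1, t = 0 − 1·1 = -1  (check: 166·1 + 139·(-1) = 27)
  q = 5: r = 4, s = 0 − 5·1 = -5, t = 1 − 5·(-1) = 6  (check: 166·(-5) + 139·6 = 4)
  q = 6: r = 3, s = 1 − 6·(-5) = 31, t = -1 − 6·6 = -37  (check: 166·31 + 139·(-37) = 3)
  q = 1: r = 1, s = -5 − 1·31 = -36, t = 6 − 1·(-37) = 43  (check: 166·(-36) + 139·43 = 1)
The row with r = 1 (the gcd) gives the Bezout coefficients s = -36, t = 43.
Result: 166 · (-36) + 139 · (43) = 1.

gcd(166, 139) = 1; s = -36, t = 43 (check: 166·(-36) + 139·43 = 1).


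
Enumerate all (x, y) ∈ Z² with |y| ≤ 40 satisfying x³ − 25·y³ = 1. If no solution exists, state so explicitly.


The equation is x³ - 25y³ = 1. For fixed y, x³ = 25·y³ + 1, so a solution requires the RHS to be a perfect cube.
Strategy: iterate y from -40 to 40, compute RHS = 25·y³ + 1, and check whether it is a (positive or negative) perfect cube.
Check small values of y:
  y = 0: RHS = 1 = (1)³ ⇒ x = 1 works.
  y = 1: RHS = 26 is not a perfect cube.
  y = -1: RHS = -24 is not a perfect cube.
  y = 2: RHS = 201 is not a perfect cube.
  y = -2: RHS = -199 is not a perfect cube.
  y = 3: RHS = 676 is not a perfect cube.
  y = -3: RHS = -674 is not a perfect cube.
Continuing the search up to |y| = 40 finds no further solutions beyond those listed.
Collected solutions: (1, 0).

Solutions (with |y| ≤ 40): (1, 0).


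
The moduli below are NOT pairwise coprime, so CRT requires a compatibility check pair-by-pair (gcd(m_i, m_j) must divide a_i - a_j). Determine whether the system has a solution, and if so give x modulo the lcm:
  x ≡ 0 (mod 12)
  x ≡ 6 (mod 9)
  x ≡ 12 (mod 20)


Moduli 12, 9, 20 are not pairwise coprime, so CRT works modulo lcm(m_i) when all pairwise compatibility conditions hold.
Pairwise compatibility: gcd(m_i, m_j) must divide a_i - a_j for every pair.
Merge one congruence at a time:
  Start: x ≡ 0 (mod 12).
  Combine with x ≡ 6 (mod 9): gcd(12, 9) = 3; 6 - 0 = 6, which IS divisible by 3, so compatible.
    Write x = 0 + 12·t and substitute into x ≡ 6 (mod 9): 12·t ≡ 6 − 0 = 6 (mod 9).
    Divide the congruence (and modulus) by g = 3: 4·t ≡ 2 (mod 3).
    Reduce coefficients mod 3: 1·t ≡ 2 (mod 3).
    So t ≡ 2 (mod 3).
    Then x = 0 + 12·2 = 24, valid modulo lcm(12, 9) = 36: x ≡ 24 (mod 36).
  Combine with x ≡ 12 (mod 20): gcd(36, 20) = 4; 12 - 24 = -12, which IS divisible by 4, so compatible.
    Write x = 24 + 36·t and substitute into x ≡ 12 (mod 20): 36·t ≡ 12 − 24 = -12 (mod 20).
    Divide the congruence (and modulus) by g = 4: 9·t ≡ -3 (mod 5).
    Reduce coefficients mod 5: 4·t ≡ 2 (mod 5).
    The inverse of 4 mod 5 is 4 (since 4·4 = 16 = 3·5 + 1), so t ≡ 4·2 = 8 ≡ 3 (mod 5).
    Then x = 24 + 36·3 = 132, valid modulo lcm(36, 20) = 180: x ≡ 132 (mod 180).
Verify: 132 mod 12 = 0, 132 mod 9 = 6, 132 mod 20 = 12.

x ≡ 132 (mod 180).


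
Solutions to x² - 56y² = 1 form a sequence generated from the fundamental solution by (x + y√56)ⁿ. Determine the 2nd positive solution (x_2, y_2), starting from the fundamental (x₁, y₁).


Step 1: Find the fundamental solution (x₁, y₁) of x² - 56y² = 1.
  Expand √56 as a continued fraction. a₀ = ⌊√56⌋ = 7; iterate m_{k+1} = d_k·a_k − m_k, d_{k+1} = (56 − m_{k+1}²)/d_k, a_{k+1} = ⌊(a₀ + m_{k+1})/d_{k+1}⌋ (starting m₀ = 0, d₀ = 1), with convergents p_k = a_k·p_{k-1} + p_{k-2}, q_k = a_k·q_{k-1} + q_{k-2} (p₋₁ = 1, q₋₁ = 0):
  k = 0: a₀ = 7; p₀/q₀ = 7/1; p₀² − 56·q₀² = 49 − 56 = -7.
  k = 1: m = 7, d = 7, a = ⌊(7 + 7)/7⌋ = 2; p/q = (2·7 + 1)/(2·1 + 0) = 15/2; p² − 56·q² = 225 − 224 = 1.
  The first convergent with p² − 56·q² = 1 gives the fundamental solution (x₁, y₁) = (15, 2).
Step 2: Apply the recurrence (x_{n+1}, y_{n+1}) = (x₁x_n + 56y₁y_n, x₁y_n + y₁x_n) repeatedly.
  From (x_1, y_1) = (15, 2): x_2 = 15·15 + 56·2·2 = 449; y_2 = 15·2 + 2·15 = 60.
Step 3: Verify x_2² - 56·y_2² = 201601 - 201600 = 1 (should be 1). ✓

(x_1, y_1) = (15, 2); (x_2, y_2) = (449, 60).


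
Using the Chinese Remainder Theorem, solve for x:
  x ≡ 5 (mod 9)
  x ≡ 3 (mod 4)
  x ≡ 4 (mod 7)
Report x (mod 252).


Moduli 9, 4, 7 are pairwise coprime; by CRT there is a unique solution modulo M = 9 · 4 · 7 = 252.
Solve pairwise, accumulating the modulus:
  Start with x ≡ 5 (mod 9).
  Combine with x ≡ 3 (mod 4): since gcd(9, 4) = 1, we get a unique residue mod 36.
    Write x = 5 + 9·t and substitute into x ≡ 3 (mod 4): 9·t ≡ 3 − 5 = -2 (mod 4).
    Reduce coefficients mod 4: 1·t ≡ 2 (mod 4).
    So t ≡ 2 (mod 4).
    Then x = 5 + 9·2 = 23, valid modulo lcm(9, 4) = 36: x ≡ 23 (mod 36).
  Combine with x ≡ 4 (mod 7): since gcd(36, 7) = 1, we get a unique residue mod 252.
    Write x = 23 + 36·t and substitute into x ≡ 4 (mod 7): 36·t ≡ 4 − 23 = -19 (mod 7).
    Reduce coefficients mod 7: 1·t ≡ 2 (mod 7).
    So t ≡ 2 (mod 7).
    Then x = 23 + 36·2 = 95, valid modulo lcm(36, 7) = 252: x ≡ 95 (mod 252).
Verify: 95 mod 9 = 5 ✓, 95 mod 4 = 3 ✓, 95 mod 7 = 4 ✓.

x ≡ 95 (mod 252).


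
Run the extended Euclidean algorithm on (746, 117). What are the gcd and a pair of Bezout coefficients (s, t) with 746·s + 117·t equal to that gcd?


Euclidean algorithm on (746, 117) — divide until remainder is 0:
  746 = 6 · 117 + 44
  117 = 2 · 44 + 29
  44 = 1 · 29 + 15
  29 = 1 · 15 + 14
  15 = 1 · 14 + 1
  14 = 14 · 1 + 0
gcd(746, 117) = 1.
Track Bezout coefficients alongside the remainders: start with r₀ = 746 = a·1 + b·0 (s = 1, t = 0) and r₁ = 117 = a·0 + b·1 (s = 0, t = 1); each new remainder r_{k+1} = r_{k-1} − q_k·r_k inherits s_{k+1} = s_{k-1} − q_k·s_k, t_{k+1} = t_{k-1} − q_k·t_k, so r_k = a·s_k + b·t_k at every step:
  q = 6: r = 44, s = 1 − 6·0 = 1, t = 0 − 6·1 = -6  (check: 746·1 + 117·(-6) = 44)
  q = 2: r = 29, s = 0 − 2·1 = -2, t = 1 − 2·(-6) = 13  (check: 746·(-2) + 117·13 = 29)
  q = 1: r = 15, s = 1 − 1·(-2) = 3, t = -6 − 1·13 = -19  (check: 746·3 + 117·(-19) = 15)
  q = 1: r = 14, s = -2 − 1·3 = -5, t = 13 − 1·(-19) = 32  (check: 746·(-5) + 117·32 = 14)
  q = 1: r = 1, s = 3 − 1·(-5) = 8, t = -19 − 1·32 = -51  (check: 746·8 + 117·(-51) = 1)
The row with r = 1 (the gcd) gives the Bezout coefficients s = 8, t = -51.
Result: 746 · (8) + 117 · (-51) = 1.

gcd(746, 117) = 1; s = 8, t = -51 (check: 746·8 + 117·(-51) = 1).


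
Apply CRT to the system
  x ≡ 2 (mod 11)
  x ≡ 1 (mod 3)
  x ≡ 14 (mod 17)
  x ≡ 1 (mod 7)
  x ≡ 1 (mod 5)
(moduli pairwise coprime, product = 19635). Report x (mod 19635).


Product of moduli M = 11 · 3 · 17 · 7 · 5 = 19635.
Merge one congruence at a time:
  Start: x ≡ 2 (mod 11).
  Combine with x ≡ 1 (mod 3); new modulus lcm = 33.
    Write x = 2 + 11·t and substitute into x ≡ 1 (mod 3): 11·t ≡ 1 − 2 = -1 (mod 3).
    Reduce coefficients mod 3: 2·t ≡ 2 (mod 3).
    The inverse of 2 mod 3 is 2 (since 2·2 = 4 = 1·3 + 1), so t ≡ 2·2 = 4 ≡ 1 (mod 3).
    Then x = 2 + 11·1 = 13, valid modulo lcm(11, 3) = 33: x ≡ 13 (mod 33).
  Combine with x ≡ 14 (mod 17); new modulus lcm = 561.
    Write x = 13 + 33·t and substitute into x ≡ 14 (mod 17): 33·t ≡ 14 − 13 = 1 (mod 17).
    Reduce coefficients mod 17: 16·t ≡ 1 (mod 17).
    The inverse of 16 mod 17 is 16 (since 16·16 = 256 = 15·17 + 1), so t ≡ 16·1 = 16 ≡ 16 (mod 17).
    Then x = 13 + 33·16 = 541, valid modulo lcm(33, 17) = 561: x ≡ 541 (mod 561).
  Combine with x ≡ 1 (mod 7); new modulus lcm = 3927.
    Write x = 541 + 561·t and substitute into x ≡ 1 (mod 7): 561·t ≡ 1 − 541 = -540 (mod 7).
    Reduce coefficients mod 7: 1·t ≡ 6 (mod 7).
    So t ≡ 6 (mod 7).
    Then x = 541 + 561·6 = 3907, valid modulo lcm(561, 7) = 3927: x ≡ 3907 (mod 3927).
  Combine with x ≡ 1 (mod 5); new modulus lcm = 19635.
    Write x = 3907 + 3927·t and substitute into x ≡ 1 (mod 5): 3927·t ≡ 1 − 3907 = -3906 (mod 5).
    Reduce coefficients mod 5: 2·t ≡ 4 (mod 5).
    The inverse of 2 mod 5 is 3 (since 2·3 = 6 = 1·5 + 1), so t ≡ 3·4 = 12 ≡ 2 (mod 5).
    Then x = 3907 + 3927·2 = 11761, valid modulo lcm(3927, 5) = 19635: x ≡ 11761 (mod 19635).
Verify against each original: 11761 mod 11 = 2, 11761 mod 3 = 1, 11761 mod 17 = 14, 11761 mod 7 = 1, 11761 mod 5 = 1.

x ≡ 11761 (mod 19635).


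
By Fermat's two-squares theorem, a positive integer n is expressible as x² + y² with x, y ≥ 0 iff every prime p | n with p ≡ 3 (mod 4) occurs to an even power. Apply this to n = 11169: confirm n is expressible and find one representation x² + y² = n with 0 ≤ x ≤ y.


Step 1: Factor n = 11169 = 3^2 · 17 · 73.
Step 2: Check the mod-4 condition on each prime factor: 3 ≡ 3 (mod 4), exponent 2 (must be even); 17 ≡ 1 (mod 4), exponent 1; 73 ≡ 1 (mod 4), exponent 1.
All primes ≡ 3 (mod 4) appear to even exponent (or don't appear), so by the two-squares theorem n IS expressible as a sum of two squares.
Step 3: Build a representation. Group n = k² · m with k = 3 and m = 17 · 73 = 1241 (a product of primes ≡ 1 (mod 4)); a representation of m scales to one of n via (k·x)² + (k·y)² = k²(x² + y²). Each prime p ≡ 1 (mod 4) is itself a sum of two squares; find a² by testing p − a² for a perfect square:
  17: 17 − 1² = 16 = 4² ⇒ 17 = 1² + 4².
  73: 73 − 1² = 72, 73 − 2² = 69, 73 − 3² = 64 = 8² ⇒ 73 = 3² + 8².
  Combine using the Brahmagupta–Fibonacci identity (a² + b²)(c² + d²) = (ac − bd)² + (ad + bc)² = (ac + bd)² + (ad − bc)²:
  17 · 73 = 1241: from (1² + 4²)(3² + 8²), take (1·3 − 4·8, 1·8 + 4·3) = (3 − 32, 8 + 12) = (-29, 20); dropping signs (only squares matter) gives (29, 20); check 29² + 20² = 841 + 400 = 1241 ✓.
  Scale by k = 3: (3·29, 3·20) = (87, 60).
Step 4: Order so x ≤ y and verify: 60² + 87² = 3600 + 7569 = 11169 = n. ✓

n = 11169 = 60² + 87² (one valid representation with x ≤ y).


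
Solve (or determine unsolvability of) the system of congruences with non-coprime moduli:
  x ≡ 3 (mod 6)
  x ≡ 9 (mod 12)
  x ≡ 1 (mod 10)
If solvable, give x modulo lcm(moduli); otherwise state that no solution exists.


Moduli 6, 12, 10 are not pairwise coprime, so CRT works modulo lcm(m_i) when all pairwise compatibility conditions hold.
Pairwise compatibility: gcd(m_i, m_j) must divide a_i - a_j for every pair.
Merge one congruence at a time:
  Start: x ≡ 3 (mod 6).
  Combine with x ≡ 9 (mod 12): gcd(6, 12) = 6; 9 - 3 = 6, which IS divisible by 6, so compatible.
    Write x = 3 + 6·t and substitute into x ≡ 9 (mod 12): 6·t ≡ 9 − 3 = 6 (mod 12).
    Divide the congruence (and modulus) by g = 6: 1·t ≡ 1 (mod 2).
    So t ≡ 1 (mod 2).
    Then x = 3 + 6·1 = 9, valid modulo lcm(6, 12) = 12: x ≡ 9 (mod 12).
  Combine with x ≡ 1 (mod 10): gcd(12, 10) = 2; 1 - 9 = -8, which IS divisible by 2, so compatible.
    Write x = 9 + 12·t and substitute into x ≡ 1 (mod 10): 12·t ≡ 1 − 9 = -8 (mod 10).
    Divide the congruence (and modulus) by g = 2: 6·t ≡ -4 (mod 5).
    Reduce coefficients mod 5: 1·t ≡ 1 (mod 5).
    So t ≡ 1 (mod 5).
    Then x = 9 + 12·1 = 21, valid modulo lcm(12, 10) = 60: x ≡ 21 (mod 60).
Verify: 21 mod 6 = 3, 21 mod 12 = 9, 21 mod 10 = 1.

x ≡ 21 (mod 60).


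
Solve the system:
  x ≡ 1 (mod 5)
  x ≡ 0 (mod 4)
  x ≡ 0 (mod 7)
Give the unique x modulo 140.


Moduli 5, 4, 7 are pairwise coprime; by CRT there is a unique solution modulo M = 5 · 4 · 7 = 140.
Solve pairwise, accumulating the modulus:
  Start with x ≡ 1 (mod 5).
  Combine with x ≡ 0 (mod 4): since gcd(5, 4) = 1, we get a unique residue mod 20.
    Write x = 1 + 5·t and substitute into x ≡ 0 (mod 4): 5·t ≡ 0 − 1 = -1 (mod 4).
    Reduce coefficients mod 4: 1·t ≡ 3 (mod 4).
    So t ≡ 3 (mod 4).
    Then x = 1 + 5·3 = 16, valid modulo lcm(5, 4) = 20: x ≡ 16 (mod 20).
  Combine with x ≡ 0 (mod 7): since gcd(20, 7) = 1, we get a unique residue mod 140.
    Write x = 16 + 20·t and substitute into x ≡ 0 (mod 7): 20·t ≡ 0 − 16 = -16 (mod 7).
    Reduce coefficients mod 7: 6·t ≡ 5 (mod 7).
    The inverse of 6 mod 7 is 6 (since 6·6 = 36 = 5·7 + 1), so t ≡ 6·5 = 30 ≡ 2 (mod 7).
    Then x = 16 + 20·2 = 56, valid modulo lcm(20, 7) = 140: x ≡ 56 (mod 140).
Verify: 56 mod 5 = 1 ✓, 56 mod 4 = 0 ✓, 56 mod 7 = 0 ✓.

x ≡ 56 (mod 140).


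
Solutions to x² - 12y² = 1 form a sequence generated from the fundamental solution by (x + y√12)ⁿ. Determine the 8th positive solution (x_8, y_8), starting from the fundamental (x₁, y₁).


Step 1: Find the fundamental solution (x₁, y₁) of x² - 12y² = 1.
  Expand √12 as a continued fraction. a₀ = ⌊√12⌋ = 3; iterate m_{k+1} = d_k·a_k − m_k, d_{k+1} = (12 − m_{k+1}²)/d_k, a_{k+1} = ⌊(a₀ + m_{k+1})/d_{k+1}⌋ (starting m₀ = 0, d₀ = 1), with convergents p_k = a_k·p_{k-1} + p_{k-2}, q_k = a_k·q_{k-1} + q_{k-2} (p₋₁ = 1, q₋₁ = 0):
  k = 0: a₀ = 3; p₀/q₀ = 3/1; p₀² − 12·q₀² = 9 − 12 = -3.
  k = 1: m = 3, d = 3, a = ⌊(3 + 3)/3⌋ = 2; p/q = (2·3 + 1)/(2·1 + 0) = 7/2; p² − 12·q² = 49 − 48 = 1.
  The first convergent with p² − 12·q² = 1 gives the fundamental solution (x₁, y₁) = (7, 2).
Step 2: Apply the recurrence (x_{n+1}, y_{n+1}) = (x₁x_n + 12y₁y_n, x₁y_n + y₁x_n) repeatedly.
  From (x_1, y_1) = (7, 2): x_2 = 7·7 + 12·2·2 = 97; y_2 = 7·2 + 2·7 = 28.
  From (x_2, y_2) = (97, 28): x_3 = 7·97 + 12·2·28 = 1351; y_3 = 7·28 + 2·97 = 390.
  From (x_3, y_3) = (1351, 390): x_4 = 7·1351 + 12·2·390 = 18817; y_4 = 7·390 + 2·1351 = 5432.
  From (x_4, y_4) = (18817, 5432): x_5 = 7·18817 + 12·2·5432 = 262087; y_5 = 7·5432 + 2·18817 = 75658.
  From (x_5, y_5) = (262087, 75658): x_6 = 7·262087 + 12·2·75658 = 3650401; y_6 = 7·75658 + 2·262087 = 1053780.
  From (x_6, y_6) = (3650401, 1053780): x_7 = 7·3650401 + 12·2·1053780 = 50843527; y_7 = 7·1053780 + 2·3650401 = 14677262.
  From (x_7, y_7) = (50843527, 14677262): x_8 = 7·50843527 + 12·2·14677262 = 708158977; y_8 = 7·14677262 + 2·50843527 = 204427888.
Step 3: Verify x_8² - 12·y_8² = 501489136705686529 - 501489136705686528 = 1 (should be 1). ✓

(x_1, y_1) = (7, 2); (x_8, y_8) = (708158977, 204427888).


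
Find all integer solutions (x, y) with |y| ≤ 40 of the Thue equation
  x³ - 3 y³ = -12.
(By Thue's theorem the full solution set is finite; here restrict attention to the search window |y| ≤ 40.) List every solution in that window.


The equation is x³ - 3y³ = -12. For fixed y, x³ = 3·y³ − 12, so a solution requires the RHS to be a perfect cube.
Strategy: iterate y from -40 to 40, compute RHS = 3·y³ − 12, and check whether it is a (positive or negative) perfect cube.
Check small values of y:
  y = 0: RHS = -12 is not a perfect cube.
  y = 1: RHS = -9 is not a perfect cube.
  y = -1: RHS = -15 is not a perfect cube.
  y = 2: RHS = 12 is not a perfect cube.
  y = -2: RHS = -36 is not a perfect cube.
  y = 3: RHS = 69 is not a perfect cube.
  y = -3: RHS = -93 is not a perfect cube.
Continuing the search up to |y| = 40 finds no solutions either.
No (x, y) in the scanned range satisfies the equation.

No integer solutions with |y| ≤ 40.


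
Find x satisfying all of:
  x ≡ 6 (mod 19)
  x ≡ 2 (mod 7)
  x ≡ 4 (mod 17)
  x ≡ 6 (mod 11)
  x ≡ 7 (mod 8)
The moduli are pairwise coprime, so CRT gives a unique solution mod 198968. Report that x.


Product of moduli M = 19 · 7 · 17 · 11 · 8 = 198968.
Merge one congruence at a time:
  Start: x ≡ 6 (mod 19).
  Combine with x ≡ 2 (mod 7); new modulus lcm = 133.
    Write x = 6 + 19·t and substitute into x ≡ 2 (mod 7): 19·t ≡ 2 − 6 = -4 (mod 7).
    Reduce coefficients mod 7: 5·t ≡ 3 (mod 7).
    The inverse of 5 mod 7 is 3 (since 5·3 = 15 = 2·7 + 1), so t ≡ 3·3 = 9 ≡ 2 (mod 7).
    Then x = 6 + 19·2 = 44, valid modulo lcm(19, 7) = 133: x ≡ 44 (mod 133).
  Combine with x ≡ 4 (mod 17); new modulus lcm = 2261.
    Write x = 44 + 133·t and substitute into x ≡ 4 (mod 17): 133·t ≡ 4 − 44 = -40 (mod 17).
    Reduce coefficients mod 17: 14·t ≡ 11 (mod 17).
    The inverse of 14 mod 17 is 11 (since 14·11 = 154 = 9·17 + 1), so t ≡ 11·11 = 121 ≡ 2 (mod 17).
    Then x = 44 + 133·2 = 310, valid modulo lcm(133, 17) = 2261: x ≡ 310 (mod 2261).
  Combine with x ≡ 6 (mod 11); new modulus lcm = 24871.
    Write x = 310 + 2261·t and substitute into x ≡ 6 (mod 11): 2261·t ≡ 6 − 310 = -304 (mod 11).
    Reduce coefficients mod 11: 6·t ≡ 4 (mod 11).
    The inverse of 6 mod 11 is 2 (since 6·2 = 12 = 1·11 + 1), so t ≡ 2·4 = 8 ≡ 8 (mod 11).
    Then x = 310 + 2261·8 = 18398, valid modulo lcm(2261, 11) = 24871: x ≡ 18398 (mod 24871).
  Combine with x ≡ 7 (mod 8); new modulus lcm = 198968.
    Write x = 18398 + 24871·t and substitute into x ≡ 7 (mod 8): 24871·t ≡ 7 − 18398 = -18391 (mod 8).
    Reduce coefficients mod 8: 7·t ≡ 1 (mod 8).
    The inverse of 7 mod 8 is 7 (since 7·7 = 49 = 6·8 + 1), so t ≡ 7·1 = 7 ≡ 7 (mod 8).
    Then x = 18398 + 24871·7 = 192495, valid modulo lcm(24871, 8) = 198968: x ≡ 192495 (mod 198968).
Verify against each original: 192495 mod 19 = 6, 192495 mod 7 = 2, 192495 mod 17 = 4, 192495 mod 11 = 6, 192495 mod 8 = 7.

x ≡ 192495 (mod 198968).


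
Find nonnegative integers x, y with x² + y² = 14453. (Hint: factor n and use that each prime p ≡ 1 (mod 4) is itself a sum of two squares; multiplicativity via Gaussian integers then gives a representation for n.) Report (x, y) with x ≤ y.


Step 1: Factor n = 14453 = 97 · 149.
Step 2: Check the mod-4 condition on each prime factor: 97 ≡ 1 (mod 4), exponent 1; 149 ≡ 1 (mod 4), exponent 1.
All primes ≡ 3 (mod 4) appear to even exponent (or don't appear), so by the two-squares theorem n IS expressible as a sum of two squares.
Step 3: Build a representation. Here n = 97 · 149 is a product of primes ≡ 1 (mod 4). Each prime p ≡ 1 (mod 4) is itself a sum of two squares; find a² by testing p − a² for a perfect square:
  97: 97 − 1² = 96, 97 − 2² = 93, 97 − 3² = 88, 97 − 4² = 81 = 9² ⇒ 97 = 4² + 9².
  149: 149 − 1² = 148, 149 − 2² = 145, 149 − 3² = 140, 149 − 4² = 133, 149 − 5² = 124, 149 − 6² = 113, 149 − 7² = 100 = 10² ⇒ 149 = 7² + 10².
  Combine using the Brahmagupta–Fibonacci identity (a² + b²)(c² + d²) = (ac − bd)² + (ad + bc)² = (ac + bd)² + (ad − bc)²:
  97 · 149 = 14453: from (4² + 9²)(7² + 10²), take (4·7 − 9·10, 4·10 + 9·7) = (28 − 90, 40 + 63) = (-62, 103); dropping signs (only squares matter) gives (62, 103); check 62² + 103² = 3844 + 10609 = 14453 ✓.
Step 4: Order so x ≤ y and verify: 62² + 103² = 3844 + 10609 = 14453 = n. ✓

n = 14453 = 62² + 103² (one valid representation with x ≤ y).


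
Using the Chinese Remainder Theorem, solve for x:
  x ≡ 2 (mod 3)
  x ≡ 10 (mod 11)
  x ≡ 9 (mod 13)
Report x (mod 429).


Moduli 3, 11, 13 are pairwise coprime; by CRT there is a unique solution modulo M = 3 · 11 · 13 = 429.
Solve pairwise, accumulating the modulus:
  Start with x ≡ 2 (mod 3).
  Combine with x ≡ 10 (mod 11): since gcd(3, 11) = 1, we get a unique residue mod 33.
    Write x = 2 + 3·t and substitute into x ≡ 10 (mod 11): 3·t ≡ 10 − 2 = 8 (mod 11).
    The inverse of 3 mod 11 is 4 (since 3·4 = 12 = 1·11 + 1), so t ≡ 4·8 = 32 ≡ 10 (mod 11).
    Then x = 2 + 3·10 = 32, valid modulo lcm(3, 11) = 33: x ≡ 32 (mod 33).
  Combine with x ≡ 9 (mod 13): since gcd(33, 13) = 1, we get a unique residue mod 429.
    Write x = 32 + 33·t and substitute into x ≡ 9 (mod 13): 33·t ≡ 9 − 32 = -23 (mod 13).
    Reduce coefficients mod 13: 7·t ≡ 3 (mod 13).
    The inverse of 7 mod 13 is 2 (since 7·2 = 14 = 1·13 + 1), so t ≡ 2·3 = 6 ≡ 6 (mod 13).
    Then x = 32 + 33·6 = 230, valid modulo lcm(33, 13) = 429: x ≡ 230 (mod 429).
Verify: 230 mod 3 = 2 ✓, 230 mod 11 = 10 ✓, 230 mod 13 = 9 ✓.

x ≡ 230 (mod 429).


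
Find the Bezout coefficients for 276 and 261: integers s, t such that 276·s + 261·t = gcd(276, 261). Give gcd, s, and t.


Euclidean algorithm on (276, 261) — divide until remainder is 0:
  276 = 1 · 261 + 15
  261 = 17 · 15 + 6
  15 = 2 · 6 + 3
  6 = 2 · 3 + 0
gcd(276, 261) = 3.
Track Bezout coefficients alongside the remainders: start with r₀ = 276 = a·1 + b·0 (s = 1, t = 0) and r₁ = 261 = a·0 + b·1 (s = 0, t = 1); each new remainder r_{k+1} = r_{k-1} − q_k·r_k inherits s_{k+1} = s_{k-1} − q_k·s_k, t_{k+1} = t_{k-1} − q_k·t_k, so r_k = a·s_k + b·t_k at every step:
  q = 1: r = 15, s = 1 − 1·0 = 1, t = 0 − 1·1 = -1  (check: 276·1 + 261·(-1) = 15)
  q = 17: r = 6, s = 0 − 17·1 = -17, t = 1 − 17·(-1) = 18  (check: 276·(-17) + 261·18 = 6)
  q = 2: r = 3, s = 1 − 2·(-17) = 35, t = -1 − 2·18 = -37  (check: 276·35 + 261·(-37) = 3)
The row with r = 3 (the gcd) gives the Bezout coefficients s = 35, t = -37.
Result: 276 · (35) + 261 · (-37) = 3.

gcd(276, 261) = 3; s = 35, t = -37 (check: 276·35 + 261·(-37) = 3).


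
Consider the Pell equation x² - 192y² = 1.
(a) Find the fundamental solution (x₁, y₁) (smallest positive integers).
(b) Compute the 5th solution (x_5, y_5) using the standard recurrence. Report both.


Step 1: Find the fundamental solution (x₁, y₁) of x² - 192y² = 1.
  Expand √192 as a continued fraction. a₀ = ⌊√192⌋ = 13; iterate m_{k+1} = d_k·a_k − m_k, d_{k+1} = (192 − m_{k+1}²)/d_k, a_{k+1} = ⌊(a₀ + m_{k+1})/d_{k+1}⌋ (starting m₀ = 0, d₀ = 1), with convergents p_k = a_k·p_{k-1} + p_{k-2}, q_k = a_k·q_{k-1} + q_{k-2} (p₋₁ = 1, q₋₁ = 0):
  k = 0: a₀ = 13; p₀/q₀ = 13/1; p₀² − 192·q₀² = 169 − 192 = -23.
  k = 1: m = 13, d = 23, a = ⌊(13 + 13)/23⌋ = 1; p/q = (1·13 + 1)/(1·1 + 0) = 14/1; p² − 192·q² = 196 − 192 = 4.
  k = 2: m = 10, d = 4, a = ⌊(13 + 10)/4⌋ = 5; p/q = (5·14 + 13)/(5·1 + 1) = 83/6; p² − 192·q² = 6889 − 6912 = -23.
  k = 3: m = 10, d = 23, a = ⌊(13 + 10)/23⌋ = 1; p/q = (1·83 + 14)/(1·6 + 1) = 97/7; p² − 192·q² = 9409 − 9408 = 1.
  The first convergent with p² − 192·q² = 1 gives the fundamental solution (x₁, y₁) = (97, 7).
Step 2: Apply the recurrence (x_{n+1}, y_{n+1}) = (x₁x_n + 192y₁y_n, x₁y_n + y₁x_n) repeatedly.
  From (x_1, y_1) = (97, 7): x_2 = 97·97 + 192·7·7 = 18817; y_2 = 97·7 + 7·97 = 1358.
  From (x_2, y_2) = (18817, 1358): x_3 = 97·18817 + 192·7·1358 = 3650401; y_3 = 97·1358 + 7·18817 = 263445.
  From (x_3, y_3) = (3650401, 263445): x_4 = 97·3650401 + 192·7·263445 = 708158977; y_4 = 97·263445 + 7·3650401 = 51106972.
  From (x_4, y_4) = (708158977, 51106972): x_5 = 97·708158977 + 192·7·51106972 = 137379191137; y_5 = 97·51106972 + 7·708158977 = 9914489123.
Step 3: Verify x_5² - 192·y_5² = 18873042157456379352769 - 18873042157456379352768 = 1 (should be 1). ✓

(x_1, y_1) = (97, 7); (x_5, y_5) = (137379191137, 9914489123).


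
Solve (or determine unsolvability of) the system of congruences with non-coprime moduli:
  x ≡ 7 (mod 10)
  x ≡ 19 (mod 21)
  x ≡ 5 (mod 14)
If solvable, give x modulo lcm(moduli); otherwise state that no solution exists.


Moduli 10, 21, 14 are not pairwise coprime, so CRT works modulo lcm(m_i) when all pairwise compatibility conditions hold.
Pairwise compatibility: gcd(m_i, m_j) must divide a_i - a_j for every pair.
Merge one congruence at a time:
  Start: x ≡ 7 (mod 10).
  Combine with x ≡ 19 (mod 21): gcd(10, 21) = 1; 19 - 7 = 12, which IS divisible by 1, so compatible.
    Write x = 7 + 10·t and substitute into x ≡ 19 (mod 21): 10·t ≡ 19 − 7 = 12 (mod 21).
    The inverse of 10 mod 21 is 19 (since 10·19 = 190 = 9·21 + 1), so t ≡ 19·12 = 228 ≡ 18 (mod 21).
    Then x = 7 + 10·18 = 187, valid modulo lcm(10, 21) = 210: x ≡ 187 (mod 210).
  Combine with x ≡ 5 (mod 14): gcd(210, 14) = 14; 5 - 187 = -182, which IS divisible by 14, so compatible.
    Write x = 187 + 210·t and substitute into x ≡ 5 (mod 14): 210·t ≡ 5 − 187 = -182 (mod 14).
    Divide the congruence (and modulus) by g = 14: 15·t ≡ -13 (mod 1).
    Modulo 1 every t works; take t = 0.
    Then x = 187 + 210·0 = 187, valid modulo lcm(210, 14) = 210: x ≡ 187 (mod 210).
Verify: 187 mod 10 = 7, 187 mod 21 = 19, 187 mod 14 = 5.

x ≡ 187 (mod 210).


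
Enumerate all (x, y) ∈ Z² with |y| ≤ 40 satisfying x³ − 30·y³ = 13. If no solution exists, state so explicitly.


The equation is x³ - 30y³ = 13. For fixed y, x³ = 30·y³ + 13, so a solution requires the RHS to be a perfect cube.
Strategy: iterate y from -40 to 40, compute RHS = 30·y³ + 13, and check whether it is a (positive or negative) perfect cube.
Check small values of y:
  y = 0: RHS = 13 is not a perfect cube.
  y = 1: RHS = 43 is not a perfect cube.
  y = -1: RHS = -17 is not a perfect cube.
  y = 2: RHS = 253 is not a perfect cube.
  y = -2: RHS = -227 is not a perfect cube.
  y = 3: RHS = 823 is not a perfect cube.
  y = -3: RHS = -797 is not a perfect cube.
Continuing the search up to |y| = 40 finds no solutions either.
No (x, y) in the scanned range satisfies the equation.

No integer solutions with |y| ≤ 40.
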